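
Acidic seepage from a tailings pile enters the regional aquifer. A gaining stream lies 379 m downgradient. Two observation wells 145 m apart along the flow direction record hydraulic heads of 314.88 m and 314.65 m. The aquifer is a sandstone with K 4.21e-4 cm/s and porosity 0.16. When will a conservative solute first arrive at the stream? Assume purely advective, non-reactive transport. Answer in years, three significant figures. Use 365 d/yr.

288 years

Hydraulic gradient i = (314.88 − 314.65) / 145 = 0.23 / 145 = 0.001586
K = 4.21e-4 cm/s × 864 = 0.3637 m/d
q = Ki = 0.3637 × 0.001586 = 5.770e-4 m/d
Seepage velocity v = q / n = 5.770e-4 / 0.16 = 0.003606 m/d
t = L / v = 379 / 0.003606 = 105100 d
   = 105100 / 365 = 288 yr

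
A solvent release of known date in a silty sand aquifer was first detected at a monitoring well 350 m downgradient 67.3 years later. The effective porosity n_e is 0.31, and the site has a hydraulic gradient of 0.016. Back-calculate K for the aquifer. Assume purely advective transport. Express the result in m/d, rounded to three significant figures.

t = 67.3 years = 24560 d
v = L / t = 350 / 24560 = 0.01425 m/d
K = v · n / i = 0.01425 × 0.31 / 0.016 = 0.276 m/d

0.276 m/d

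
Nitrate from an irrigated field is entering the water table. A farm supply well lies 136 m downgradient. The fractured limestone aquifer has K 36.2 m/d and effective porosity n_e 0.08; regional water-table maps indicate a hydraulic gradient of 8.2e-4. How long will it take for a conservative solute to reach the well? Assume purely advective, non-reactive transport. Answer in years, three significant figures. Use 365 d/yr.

Specific discharge q = 36.2 × 8.2e-4 = 0.02968 m/d
v_s = q/n_e = 0.02968/0.08 = 0.3711 m/d
t = L / v = 136 / 0.3711 = 366.5 d
   = 366.5 / 365 = 1.00 yr

1.00 years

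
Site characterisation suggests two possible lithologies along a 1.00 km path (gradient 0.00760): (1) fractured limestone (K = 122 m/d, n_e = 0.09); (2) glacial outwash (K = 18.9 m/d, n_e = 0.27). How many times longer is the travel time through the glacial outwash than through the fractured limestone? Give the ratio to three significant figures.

Unit 1 (fractured limestone): v = 122×0.0076/0.09 = 10.30 m/d, t = 1000/10.30 = 97.07 d
Unit 2 (glacial outwash): v = 18.9×0.0076/0.27 = 0.5320 m/d, t = 1000/0.5320 = 1880 d
t(glacial outwash) / t(fractured limestone) = 1880/97.07 = 19.4

19.4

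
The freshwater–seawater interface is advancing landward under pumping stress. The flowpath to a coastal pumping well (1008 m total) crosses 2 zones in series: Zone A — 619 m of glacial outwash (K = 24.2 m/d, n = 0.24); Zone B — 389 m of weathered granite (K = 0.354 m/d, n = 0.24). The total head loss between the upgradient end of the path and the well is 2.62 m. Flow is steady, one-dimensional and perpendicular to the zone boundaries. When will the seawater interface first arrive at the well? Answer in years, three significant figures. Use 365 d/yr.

Steady 1-D flow in series ⇒ the Darcy flux q is identical in every zone and the zone head losses add (resistances L/K in series).
Σ(L/K) = 619/24.2 + 389/0.354 = 25.58 + 1099 = 1124 d
q = ΔH / Σ(L/K) = 2.62 / 1124 = 0.002330 m/d (same in every zone)
Zone A: v = q/n = 0.002330/0.24 = 0.009708 m/d → t_A = 619/0.009708 = 63760 d
Zone B: v = q/n = 0.002330/0.24 = 0.009708 m/d → t_B = 389/0.009708 = 40070 d
Total t = 63760 + 40070 = 103800 d
   = 103800 / 365 = 284 yr

284 years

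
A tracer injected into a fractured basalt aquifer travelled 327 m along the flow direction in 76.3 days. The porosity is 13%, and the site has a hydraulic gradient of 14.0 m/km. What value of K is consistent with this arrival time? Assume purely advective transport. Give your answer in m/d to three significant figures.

v = L / t = 327 / 76.3 = 4.286 m/d
K = v · n / i = 4.286 × 0.13 / 0.014 = 39.8 m/d

39.8 m/d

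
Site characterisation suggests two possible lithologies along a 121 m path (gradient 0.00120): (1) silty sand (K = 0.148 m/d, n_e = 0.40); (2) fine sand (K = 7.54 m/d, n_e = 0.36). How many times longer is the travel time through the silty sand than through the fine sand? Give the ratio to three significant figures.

Unit 1 (silty sand): v = 0.148×0.0012/0.40 = 4.440e-4 m/d, t = 121/4.440e-4 = 272500 d
Unit 2 (fine sand): v = 7.54×0.0012/0.36 = 0.02513 m/d, t = 121/0.02513 = 4814 d
t(silty sand) / t(fine sand) = 272500/4814 = 56.6

56.6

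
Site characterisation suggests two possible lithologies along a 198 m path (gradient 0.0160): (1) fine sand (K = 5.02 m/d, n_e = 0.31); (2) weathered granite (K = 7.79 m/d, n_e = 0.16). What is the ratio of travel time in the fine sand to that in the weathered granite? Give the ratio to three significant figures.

3.01

Unit 1 (fine sand): v = 5.02×0.016/0.31 = 0.2591 m/d, t = 198/0.2591 = 764.2 d
Unit 2 (weathered granite): v = 7.79×0.016/0.16 = 0.7790 m/d, t = 198/0.7790 = 254.2 d
t(fine sand) / t(weathered granite) = 764.2/254.2 = 3.01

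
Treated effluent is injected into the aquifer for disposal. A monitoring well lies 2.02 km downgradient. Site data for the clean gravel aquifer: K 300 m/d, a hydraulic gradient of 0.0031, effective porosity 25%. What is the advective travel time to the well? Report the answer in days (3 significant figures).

Darcy flux q = K·i = 300 × 0.0031 = 0.9300 m/d
Seepage velocity v = q / n = 0.9300 / 0.25 = 3.720 m/d
L = 2.02 km = 2020 m
t = L / v = 2020 / 3.720 = 543.0 d

543 days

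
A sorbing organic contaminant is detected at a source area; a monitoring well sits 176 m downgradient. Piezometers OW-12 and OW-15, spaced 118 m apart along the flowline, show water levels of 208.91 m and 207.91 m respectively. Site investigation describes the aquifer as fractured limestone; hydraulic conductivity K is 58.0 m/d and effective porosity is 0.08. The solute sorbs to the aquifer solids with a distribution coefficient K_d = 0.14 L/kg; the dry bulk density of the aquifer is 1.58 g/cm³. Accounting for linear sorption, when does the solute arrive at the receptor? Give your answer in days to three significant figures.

Hydraulic gradient i = (208.91 − 207.91) / 118 = 1.00 / 118 = 0.008475
Specific discharge q = 58.0 × 0.008475 = 0.4915 m/d
v = Ki/n = 58.0·0.008475/0.08 = 6.144 m/d
Retardation R = 1 + ρ_b·K_d/n = 1 + 1.58×0.14/0.08 = 3.765
Contaminant velocity v_c = v/R = 6.144/3.765 = 1.632 m/d
t = L/v_c = 176/1.632 = 107.9 d

108 days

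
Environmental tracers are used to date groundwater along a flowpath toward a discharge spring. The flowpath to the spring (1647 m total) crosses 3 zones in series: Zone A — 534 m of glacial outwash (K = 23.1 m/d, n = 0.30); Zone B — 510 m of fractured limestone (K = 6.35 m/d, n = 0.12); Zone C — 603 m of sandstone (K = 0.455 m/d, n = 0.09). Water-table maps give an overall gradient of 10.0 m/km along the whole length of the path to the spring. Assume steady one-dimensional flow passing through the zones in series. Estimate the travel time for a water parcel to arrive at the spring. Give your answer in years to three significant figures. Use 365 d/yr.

65.5 years

Continuity: the same q passes through each zone, so ΔH = q·Σ(L_j/K_j) — the zones act as resistances in series.
Σ(L/K) = 534/23.1 + 510/6.35 + 603/0.455 = 23.12 + 80.31 + 1325 = 1429 d
K_eq = L_total / Σ(L/K) = 1647 / 1429 = 1.153 m/d
q = K_eq · i = 1.153 × 0.010 = 0.01153 m/d (same in every zone)
Zone A: v = q/n = 0.01153/0.30 = 0.03843 m/d → t_A = 534/0.03843 = 13900 d
Zone B: v = q/n = 0.01153/0.12 = 0.09607 m/d → t_B = 510/0.09607 = 5309 d
Zone C: v = q/n = 0.01153/0.09 = 0.1281 m/d → t_C = 603/0.1281 = 4708 d
Total t = 13900 + 5309 + 4708 = 23910 d
   = 23910 / 365 = 65.5 yr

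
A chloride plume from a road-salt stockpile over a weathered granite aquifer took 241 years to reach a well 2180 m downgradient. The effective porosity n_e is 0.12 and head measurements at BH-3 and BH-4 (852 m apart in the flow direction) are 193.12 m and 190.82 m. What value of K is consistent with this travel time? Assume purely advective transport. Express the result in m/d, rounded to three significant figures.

1.10 m/d

Hydraulic gradient i = (193.12 − 190.82) / 852 = 2.30 / 852 = 0.002700
t = 241 years = 87970 d
v = L / t = 2180 / 87970 = 0.02478 m/d
K = v · n / i = 0.02478 × 0.12 / 0.002700 = 1.10 m/d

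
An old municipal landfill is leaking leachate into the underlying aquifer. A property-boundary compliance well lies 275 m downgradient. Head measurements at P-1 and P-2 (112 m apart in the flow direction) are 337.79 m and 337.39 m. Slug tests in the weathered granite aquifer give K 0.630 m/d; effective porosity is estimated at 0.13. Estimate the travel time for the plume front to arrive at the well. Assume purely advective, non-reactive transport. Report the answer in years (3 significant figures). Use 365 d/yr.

Hydraulic gradient i = (337.79 − 337.39) / 112 = 0.40 / 112 = 0.003571
Darcy flux q = K·i = 0.630 × 0.003571 = 0.002250 m/d
Average linear velocity = 0.002250 / 0.13 = 0.01731 m/d
t = L / v = 275 / 0.01731 = 15890 d
   = 15890 / 365 = 43.5 yr

43.5 years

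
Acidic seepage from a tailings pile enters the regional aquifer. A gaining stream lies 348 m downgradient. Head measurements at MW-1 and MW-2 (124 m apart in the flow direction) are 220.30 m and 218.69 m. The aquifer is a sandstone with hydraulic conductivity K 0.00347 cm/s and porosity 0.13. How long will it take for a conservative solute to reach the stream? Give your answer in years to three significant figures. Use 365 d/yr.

Hydraulic gradient i = (220.30 − 218.69) / 124 = 1.61 / 124 = 0.01298
K = 0.00347 cm/s × 864 = 2.998 m/d
Darcy flux q = K·i = 2.998 × 0.01298 = 0.03893 m/d
v = Ki/n = 2.998·0.01298/0.13 = 0.2994 m/d
t = L / v = 348 / 0.2994 = 1162 d
   = 1162 / 365 = 3.18 yr

3.18 years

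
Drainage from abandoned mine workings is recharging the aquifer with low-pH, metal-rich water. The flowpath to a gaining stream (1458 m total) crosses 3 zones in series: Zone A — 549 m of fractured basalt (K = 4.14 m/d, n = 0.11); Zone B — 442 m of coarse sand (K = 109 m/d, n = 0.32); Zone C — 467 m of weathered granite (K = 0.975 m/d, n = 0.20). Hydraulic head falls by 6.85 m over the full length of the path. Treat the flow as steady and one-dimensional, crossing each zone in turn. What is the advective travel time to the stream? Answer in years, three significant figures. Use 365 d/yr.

Continuity: the same q passes through each zone, so ΔH = q·Σ(L_j/K_j) — the zones act as resistances in series.
Σ(L/K) = 549/4.14 + 442/109 + 467/0.975 = 132.6 + 4.055 + 479.0 = 615.6 d
q = ΔH / Σ(L/K) = 6.85 / 615.6 = 0.01113 m/d (same in every zone)
Zone A: v = q/n = 0.01113/0.11 = 0.1012 m/d → t_A = 549/0.1012 = 5428 d
Zone B: v = q/n = 0.01113/0.32 = 0.03477 m/d → t_B = 442/0.03477 = 12710 d
Zone C: v = q/n = 0.01113/0.20 = 0.05563 m/d → t_C = 467/0.05563 = 8394 d
Total t = 5428 + 12710 + 8394 = 26530 d
   = 26530 / 365 = 72.7 yr

72.7 years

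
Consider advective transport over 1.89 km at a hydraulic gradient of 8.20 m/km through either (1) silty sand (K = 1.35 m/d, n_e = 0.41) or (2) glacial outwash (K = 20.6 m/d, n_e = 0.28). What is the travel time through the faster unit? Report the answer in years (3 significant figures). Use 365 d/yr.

8.58 years

Unit 1 (silty sand): v = 1.35×0.0082/0.41 = 0.02700 m/d, t = 1890/0.02700 = 70000 d
Unit 2 (glacial outwash): v = 20.6×0.0082/0.28 = 0.6033 m/d, t = 1890/0.6033 = 3133 d
Faster: 3133 d / 365 = 8.58 yr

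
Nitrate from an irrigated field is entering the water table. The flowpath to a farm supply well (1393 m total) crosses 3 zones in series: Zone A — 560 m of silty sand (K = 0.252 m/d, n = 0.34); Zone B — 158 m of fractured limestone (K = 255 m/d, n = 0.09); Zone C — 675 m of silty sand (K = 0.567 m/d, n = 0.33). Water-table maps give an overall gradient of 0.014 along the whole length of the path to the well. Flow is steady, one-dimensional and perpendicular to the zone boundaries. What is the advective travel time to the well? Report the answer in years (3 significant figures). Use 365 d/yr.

Steady 1-D flow in series ⇒ the Darcy flux q is identical in every zone and the zone head losses add (resistances L/K in series).
Σ(L/K) = 560/0.252 + 158/255 + 675/0.567 = 2222 + 0.6196 + 1190 = 3413 d
K_eq = L_total / Σ(L/K) = 1393 / 3413 = 0.4081 m/d
q = K_eq · i = 0.4081 × 0.014 = 0.005714 m/d (same in every zone)
Zone A: v = q/n = 0.005714/0.34 = 0.01680 m/d → t_A = 560/0.01680 = 33320 d
Zone B: v = q/n = 0.005714/0.09 = 0.06348 m/d → t_B = 158/0.06348 = 2489 d
Zone C: v = q/n = 0.005714/0.33 = 0.01731 m/d → t_C = 675/0.01731 = 38990 d
Total t = 33320 + 2489 + 38990 = 74800 d
   = 74800 / 365 = 205 yr

205 years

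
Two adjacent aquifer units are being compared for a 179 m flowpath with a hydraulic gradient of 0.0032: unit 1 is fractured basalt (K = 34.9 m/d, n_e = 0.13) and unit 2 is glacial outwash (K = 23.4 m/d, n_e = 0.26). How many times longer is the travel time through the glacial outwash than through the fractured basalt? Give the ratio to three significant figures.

Unit 1 (fractured basalt): v = 34.9×0.0032/0.13 = 0.8591 m/d, t = 179/0.8591 = 208.4 d
Unit 2 (glacial outwash): v = 23.4×0.0032/0.26 = 0.2880 m/d, t = 179/0.2880 = 621.5 d
t(glacial outwash) / t(fractured basalt) = 621.5/208.4 = 2.98

2.98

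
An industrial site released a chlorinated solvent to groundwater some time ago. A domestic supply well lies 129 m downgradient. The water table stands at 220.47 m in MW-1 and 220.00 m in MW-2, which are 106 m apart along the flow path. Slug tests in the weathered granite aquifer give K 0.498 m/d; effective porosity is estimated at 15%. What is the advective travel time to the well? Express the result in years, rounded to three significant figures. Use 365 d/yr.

24.0 years

Hydraulic gradient i = (220.47 − 220.00) / 106 = 0.47 / 106 = 0.004434
Darcy flux q = K·i = 0.498 × 0.004434 = 0.002208 m/d
v = Ki/n = 0.498·0.004434/0.15 = 0.01472 m/d
t = L / v = 129 / 0.01472 = 8763 d
   = 8763 / 365 = 24.0 yr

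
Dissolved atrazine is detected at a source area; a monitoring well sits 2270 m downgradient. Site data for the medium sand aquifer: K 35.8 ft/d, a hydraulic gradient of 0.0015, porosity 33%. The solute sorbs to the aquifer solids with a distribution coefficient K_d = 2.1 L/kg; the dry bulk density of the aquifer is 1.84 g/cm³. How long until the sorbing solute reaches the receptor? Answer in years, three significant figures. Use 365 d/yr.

K = 35.8 ft/d × 0.3048 = 10.91 m/d
Specific discharge q = 10.91 × 0.0015 = 0.01637 m/d
Seepage velocity v = q / n = 0.01637 / 0.33 = 0.04960 m/d
Retardation R = 1 + ρ_b·K_d/n = 1 + 1.84×2.1/0.33 = 12.71
Contaminant velocity v_c = v/R = 0.04960/12.71 = 0.003903 m/d
t = L/v_c = 2270/0.003903 = 581700 d
   = 581700/365 = 1590 yr

1590 years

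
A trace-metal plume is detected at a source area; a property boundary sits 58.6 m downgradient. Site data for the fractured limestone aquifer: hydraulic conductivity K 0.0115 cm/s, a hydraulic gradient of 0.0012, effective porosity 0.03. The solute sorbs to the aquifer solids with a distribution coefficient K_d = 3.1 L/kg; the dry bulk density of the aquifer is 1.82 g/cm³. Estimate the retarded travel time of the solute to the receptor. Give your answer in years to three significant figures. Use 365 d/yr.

76.4 years

K = 0.0115 cm/s × 864 = 9.936 m/d
q = Ki = 9.936 × 0.0012 = 0.01192 m/d
v_s = q/n_e = 0.01192/0.03 = 0.3974 m/d
Retardation R = 1 + ρ_b·K_d/n = 1 + 1.82×3.1/0.03 = 189.1
Contaminant velocity v_c = v/R = 0.3974/189.1 = 0.002102 m/d
t = L/v_c = 58.6/0.002102 = 27880 d
   = 27880/365 = 76.4 yr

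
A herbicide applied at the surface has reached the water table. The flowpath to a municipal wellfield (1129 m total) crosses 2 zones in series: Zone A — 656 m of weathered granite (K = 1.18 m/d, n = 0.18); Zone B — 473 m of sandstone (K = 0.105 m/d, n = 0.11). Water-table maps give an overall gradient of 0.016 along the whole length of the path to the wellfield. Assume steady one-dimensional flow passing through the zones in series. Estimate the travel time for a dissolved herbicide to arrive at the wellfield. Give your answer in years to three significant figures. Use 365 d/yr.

131 years

For zones in series the flux q is common to all zones; the equivalent conductivity is the harmonic (thickness-weighted) mean, K_eq = L_total / Σ(L_j/K_j).
Σ(L/K) = 656/1.18 + 473/0.105 = 555.9 + 4505 = 5061 d
K_eq = L_total / Σ(L/K) = 1129 / 5061 = 0.2231 m/d
q = K_eq · i = 0.2231 × 0.016 = 0.003569 m/d (same in every zone)
Zone A: v = q/n = 0.003569/0.18 = 0.01983 m/d → t_A = 656/0.01983 = 33080 d
Zone B: v = q/n = 0.003569/0.11 = 0.03245 m/d → t_B = 473/0.03245 = 14580 d
Total t = 33080 + 14580 = 47660 d
   = 47660 / 365 = 131 yr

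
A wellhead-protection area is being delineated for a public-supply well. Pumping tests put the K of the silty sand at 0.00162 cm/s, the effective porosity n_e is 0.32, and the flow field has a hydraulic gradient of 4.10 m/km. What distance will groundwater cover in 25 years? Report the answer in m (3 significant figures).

K = 0.00162 cm/s × 864 = 1.400 m/d
q = Ki = 1.400 × 0.0041 = 0.005739 m/d
v_s = q/n_e = 0.005739/0.32 = 0.01793 m/d
T = 25 yr × 365 = 9125 d
L = v × T = 0.01793 × 9125 = 163.6 m

164 m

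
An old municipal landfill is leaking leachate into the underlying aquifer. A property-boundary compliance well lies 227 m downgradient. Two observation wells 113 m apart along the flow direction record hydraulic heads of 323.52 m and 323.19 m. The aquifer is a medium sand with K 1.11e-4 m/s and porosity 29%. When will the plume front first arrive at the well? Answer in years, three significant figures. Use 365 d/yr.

6.44 years

Hydraulic gradient i = (323.52 − 323.19) / 113 = 0.33 / 113 = 0.002920
K = 1.11e-4 m/s × 86400 s/d = 9.590 m/d
q = Ki = 9.590 × 0.002920 = 0.02801 m/d
Seepage velocity v = q / n = 0.02801 / 0.29 = 0.09658 m/d
t = L / v = 227 / 0.09658 = 2350 d
   = 2350 / 365 = 6.44 yr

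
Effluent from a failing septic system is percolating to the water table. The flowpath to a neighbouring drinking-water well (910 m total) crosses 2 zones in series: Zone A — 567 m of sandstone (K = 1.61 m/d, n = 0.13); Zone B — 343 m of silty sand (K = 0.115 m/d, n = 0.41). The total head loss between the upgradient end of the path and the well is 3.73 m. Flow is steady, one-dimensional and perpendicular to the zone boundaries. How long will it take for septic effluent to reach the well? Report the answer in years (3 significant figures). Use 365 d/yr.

525 years

Steady 1-D flow in series ⇒ the Darcy flux q is identical in every zone and the zone head losses add (resistances L/K in series).
Σ(L/K) = 567/1.61 + 343/0.115 = 352.2 + 2983 = 3335 d
q = ΔH / Σ(L/K) = 3.73 / 3335 = 0.001119 m/d (same in every zone)
Zone A: v = q/n = 0.001119/0.13 = 0.008604 m/d → t_A = 567/0.008604 = 65900 d
Zone B: v = q/n = 0.001119/0.41 = 0.002728 m/d → t_B = 343/0.002728 = 125700 d
Total t = 65900 + 125700 = 191600 d
   = 191600 / 365 = 525 yr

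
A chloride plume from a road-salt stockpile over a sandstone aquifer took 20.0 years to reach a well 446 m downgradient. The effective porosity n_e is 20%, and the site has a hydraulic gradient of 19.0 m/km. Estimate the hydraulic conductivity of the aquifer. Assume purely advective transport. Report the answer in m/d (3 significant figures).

0.643 m/d

t = 20.0 years = 7300 d
v = L / t = 446 / 7300 = 0.06110 m/d
K = v · n / i = 0.06110 × 0.20 / 0.019 = 0.643 m/d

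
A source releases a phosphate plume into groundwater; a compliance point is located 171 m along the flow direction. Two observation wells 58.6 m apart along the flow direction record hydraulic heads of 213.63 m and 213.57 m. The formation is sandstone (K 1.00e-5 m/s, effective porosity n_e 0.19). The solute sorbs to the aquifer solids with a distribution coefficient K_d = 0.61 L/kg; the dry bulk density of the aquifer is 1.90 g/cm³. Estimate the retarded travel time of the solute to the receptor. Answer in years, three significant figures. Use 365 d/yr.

714 years

Hydraulic gradient i = (213.63 − 213.57) / 58.6 = 0.06 / 58.6 = 0.001024
K = 1.00e-5 m/s × 86400 s/d = 0.8640 m/d
Specific discharge q = 0.8640 × 0.001024 = 8.846e-4 m/d
v = Ki/n = 0.8640·0.001024/0.19 = 0.004656 m/d
Retardation R = 1 + ρ_b·K_d/n = 1 + 1.90×0.61/0.19 = 7.100
Contaminant velocity v_c = v/R = 0.004656/7.100 = 6.558e-4 m/d
t = L/v_c = 171/6.558e-4 = 260800 d
   = 260800/365 = 714 yr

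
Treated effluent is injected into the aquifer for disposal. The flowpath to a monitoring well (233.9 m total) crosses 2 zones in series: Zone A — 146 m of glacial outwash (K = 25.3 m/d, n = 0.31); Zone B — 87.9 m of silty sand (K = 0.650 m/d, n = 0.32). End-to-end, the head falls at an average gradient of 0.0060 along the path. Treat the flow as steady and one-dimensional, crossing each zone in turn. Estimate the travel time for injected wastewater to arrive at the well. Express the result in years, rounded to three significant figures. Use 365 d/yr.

20.2 years

For zones in series the flux q is common to all zones; the equivalent conductivity is the harmonic (thickness-weighted) mean, K_eq = L_total / Σ(L_j/K_j).
Σ(L/K) = 146/25.3 + 87.9/0.650 = 5.771 + 135.2 = 141.0 d
K_eq = L_total / Σ(L/K) = 233.9 / 141.0 = 1.659 m/d
q = K_eq · i = 1.659 × 0.0060 = 0.009953 m/d (same in every zone)
Zone A: v = q/n = 0.009953/0.31 = 0.03211 m/d → t_A = 146/0.03211 = 4547 d
Zone B: v = q/n = 0.009953/0.32 = 0.03110 m/d → t_B = 87.9/0.03110 = 2826 d
Total t = 4547 + 2826 = 7373 d
   = 7373 / 365 = 20.2 yr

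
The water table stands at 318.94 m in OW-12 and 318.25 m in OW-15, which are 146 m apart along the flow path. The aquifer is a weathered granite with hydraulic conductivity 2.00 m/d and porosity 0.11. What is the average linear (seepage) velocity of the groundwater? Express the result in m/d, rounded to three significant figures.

0.0859 m/d

Hydraulic gradient i = (318.94 − 318.25) / 146 = 0.69 / 146 = 0.004726
Specific discharge q = 2.00 × 0.004726 = 0.009452 m/d
Average linear velocity = 0.009452 / 0.11 = 0.08593 m/d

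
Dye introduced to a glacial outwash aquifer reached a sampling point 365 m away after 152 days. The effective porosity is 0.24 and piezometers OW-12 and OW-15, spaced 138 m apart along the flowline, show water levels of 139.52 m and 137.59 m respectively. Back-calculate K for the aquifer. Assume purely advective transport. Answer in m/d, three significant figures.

41.2 m/d

Hydraulic gradient i = (139.52 − 137.59) / 138 = 1.93 / 138 = 0.01399
v = L / t = 365 / 152 = 2.401 m/d
K = v · n / i = 2.401 × 0.24 / 0.01399 = 41.2 m/d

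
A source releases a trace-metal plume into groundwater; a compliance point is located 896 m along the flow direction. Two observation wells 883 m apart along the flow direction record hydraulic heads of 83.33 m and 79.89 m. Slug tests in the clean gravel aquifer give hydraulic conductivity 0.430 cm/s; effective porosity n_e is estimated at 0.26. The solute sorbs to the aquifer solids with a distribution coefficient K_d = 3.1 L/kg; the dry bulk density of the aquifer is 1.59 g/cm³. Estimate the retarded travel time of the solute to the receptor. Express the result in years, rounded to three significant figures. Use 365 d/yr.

Hydraulic gradient i = (83.33 − 79.89) / 883 = 3.44 / 883 = 0.003896
K = 0.430 cm/s × 864 = 371.5 m/d
q = Ki = 371.5 × 0.003896 = 1.447 m/d
Average linear velocity = 1.447 / 0.26 = 5.567 m/d
Retardation R = 1 + ρ_b·K_d/n = 1 + 1.59×3.1/0.26 = 19.96
Contaminant velocity v_c = v/R = 5.567/19.96 = 0.2789 m/d
t = L/v_c = 896/0.2789 = 3212 d
   = 3212/365 = 8.80 yr

8.80 years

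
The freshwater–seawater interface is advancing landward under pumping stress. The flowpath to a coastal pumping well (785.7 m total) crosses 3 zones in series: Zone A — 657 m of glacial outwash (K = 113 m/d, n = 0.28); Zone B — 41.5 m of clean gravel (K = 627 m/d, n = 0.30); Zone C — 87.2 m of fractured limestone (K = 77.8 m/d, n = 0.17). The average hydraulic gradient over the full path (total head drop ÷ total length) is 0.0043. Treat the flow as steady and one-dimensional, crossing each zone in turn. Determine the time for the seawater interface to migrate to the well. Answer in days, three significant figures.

Continuity: the same q passes through each zone, so ΔH = q·Σ(L_j/K_j) — the zones act as resistances in series.
Σ(L/K) = 657/113 + 41.5/627 + 87.2/77.8 = 5.814 + 0.06619 + 1.121 = 7.001 d
K_eq = L_total / Σ(L/K) = 785.7 / 7.001 = 112.2 m/d
q = K_eq · i = 112.2 × 0.0043 = 0.4826 m/d (same in every zone)
Zone A: v = q/n = 0.4826/0.28 = 1.723 m/d → t_A = 657/1.723 = 381.2 d
Zone B: v = q/n = 0.4826/0.30 = 1.609 m/d → t_B = 41.5/1.609 = 25.80 d
Zone C: v = q/n = 0.4826/0.17 = 2.839 m/d → t_C = 87.2/2.839 = 30.72 d
Total t = 381.2 + 25.80 + 30.72 = 437.7 d

438 days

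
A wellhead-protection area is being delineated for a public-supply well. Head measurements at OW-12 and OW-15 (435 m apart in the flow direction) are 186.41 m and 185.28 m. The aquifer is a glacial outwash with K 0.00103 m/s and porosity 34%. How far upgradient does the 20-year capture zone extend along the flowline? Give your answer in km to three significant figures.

Hydraulic gradient i = (186.41 − 185.28) / 435 = 1.13 / 435 = 0.002598
K = 0.00103 m/s × 86400 s/d = 88.99 m/d
Specific discharge q = 88.99 × 0.002598 = 0.2312 m/d
Seepage velocity v = q / n = 0.2312 / 0.34 = 0.6799 m/d
T = 20 yr × 365 = 7300 d
L = v × T = 0.6799 × 7300 = 4963 m
   = 4.96 km

4.96 km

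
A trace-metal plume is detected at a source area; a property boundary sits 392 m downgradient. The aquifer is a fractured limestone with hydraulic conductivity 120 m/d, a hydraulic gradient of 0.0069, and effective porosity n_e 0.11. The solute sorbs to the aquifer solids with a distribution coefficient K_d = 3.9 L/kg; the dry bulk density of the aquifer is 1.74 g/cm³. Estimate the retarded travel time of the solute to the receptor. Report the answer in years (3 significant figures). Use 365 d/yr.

8.94 years

Darcy flux q = K·i = 120 × 0.0069 = 0.8280 m/d
v_s = q/n_e = 0.8280/0.11 = 7.527 m/d
Retardation R = 1 + ρ_b·K_d/n = 1 + 1.74×3.9/0.11 = 62.69
Contaminant velocity v_c = v/R = 7.527/62.69 = 0.1201 m/d
t = L/v_c = 392/0.1201 = 3265 d
   = 3265/365 = 8.94 yr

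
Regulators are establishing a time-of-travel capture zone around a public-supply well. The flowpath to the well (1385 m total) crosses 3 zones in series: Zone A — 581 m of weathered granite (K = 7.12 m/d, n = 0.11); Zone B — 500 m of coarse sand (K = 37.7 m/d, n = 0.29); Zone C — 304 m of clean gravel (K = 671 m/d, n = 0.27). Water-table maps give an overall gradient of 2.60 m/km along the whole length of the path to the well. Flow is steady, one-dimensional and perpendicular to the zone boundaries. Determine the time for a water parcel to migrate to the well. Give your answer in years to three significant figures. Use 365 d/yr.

21.1 years

Continuity: the same q passes through each zone, so ΔH = q·Σ(L_j/K_j) — the zones act as resistances in series.
Σ(L/K) = 581/7.12 + 500/37.7 + 304/671 = 81.60 + 13.26 + 0.4531 = 95.32 d
K_eq = L_total / Σ(L/K) = 1385 / 95.32 = 14.53 m/d
q = K_eq · i = 14.53 × 0.0026 = 0.03778 m/d (same in every zone)
Zone A: v = q/n = 0.03778/0.11 = 0.3434 m/d → t_A = 581/0.3434 = 1692 d
Zone B: v = q/n = 0.03778/0.29 = 0.1303 m/d → t_B = 500/0.1303 = 3838 d
Zone C: v = q/n = 0.03778/0.27 = 0.1399 m/d → t_C = 304/0.1399 = 2173 d
Total t = 1692 + 3838 + 2173 = 7702 d
   = 7702 / 365 = 21.1 yr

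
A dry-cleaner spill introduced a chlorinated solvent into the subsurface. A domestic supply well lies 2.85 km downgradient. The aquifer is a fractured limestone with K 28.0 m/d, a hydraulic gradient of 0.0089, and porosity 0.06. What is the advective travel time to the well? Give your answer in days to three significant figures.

686 days

Darcy flux q = K·i = 28.0 × 0.0089 = 0.2492 m/d
v = Ki/n = 28.0·0.0089/0.06 = 4.153 m/d
L = 2.85 km = 2850 m
t = L / v = 2850 / 4.153 = 686.2 d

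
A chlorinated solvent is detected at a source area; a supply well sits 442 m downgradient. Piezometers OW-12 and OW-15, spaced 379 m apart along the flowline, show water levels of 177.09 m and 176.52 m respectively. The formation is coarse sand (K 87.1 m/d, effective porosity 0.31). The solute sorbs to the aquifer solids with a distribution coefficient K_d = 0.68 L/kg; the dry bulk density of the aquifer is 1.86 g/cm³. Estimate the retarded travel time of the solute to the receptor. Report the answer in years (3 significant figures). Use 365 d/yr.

14.6 years

Hydraulic gradient i = (177.09 − 176.52) / 379 = 0.57 / 379 = 0.001504
Specific discharge q = 87.1 × 0.001504 = 0.1310 m/d
v_s = q/n_e = 0.1310/0.31 = 0.4226 m/d
Retardation R = 1 + ρ_b·K_d/n = 1 + 1.86×0.68/0.31 = 5.080
Contaminant velocity v_c = v/R = 0.4226/5.080 = 0.08318 m/d
t = L/v_c = 442/0.08318 = 5314 d
   = 5314/365 = 14.6 yr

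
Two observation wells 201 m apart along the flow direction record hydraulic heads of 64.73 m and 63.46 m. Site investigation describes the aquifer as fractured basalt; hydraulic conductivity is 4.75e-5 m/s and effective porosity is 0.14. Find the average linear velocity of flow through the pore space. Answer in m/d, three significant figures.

0.185 m/d

Hydraulic gradient i = (64.73 − 63.46) / 201 = 1.27 / 201 = 0.006318
K = 4.75e-5 m/s × 86400 s/d = 4.104 m/d
q = Ki = 4.104 × 0.006318 = 0.02593 m/d
Average linear velocity = 0.02593 / 0.14 = 0.1852 m/d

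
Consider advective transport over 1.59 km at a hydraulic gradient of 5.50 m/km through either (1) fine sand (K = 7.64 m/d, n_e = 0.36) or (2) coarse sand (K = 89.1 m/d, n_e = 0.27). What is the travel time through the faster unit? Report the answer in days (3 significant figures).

876 days

Unit 1 (fine sand): v = 7.64×0.0055/0.36 = 0.1167 m/d, t = 1590/0.1167 = 13620 d
Unit 2 (coarse sand): v = 89.1×0.0055/0.27 = 1.815 m/d, t = 1590/1.815 = 876.0 d
Faster unit: t = 876 d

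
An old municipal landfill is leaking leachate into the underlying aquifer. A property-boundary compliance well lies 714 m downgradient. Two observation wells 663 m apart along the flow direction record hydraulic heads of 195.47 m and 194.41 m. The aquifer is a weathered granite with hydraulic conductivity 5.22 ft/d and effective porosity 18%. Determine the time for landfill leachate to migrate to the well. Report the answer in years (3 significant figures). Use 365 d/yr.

Hydraulic gradient i = (195.47 − 194.41) / 663 = 1.06 / 663 = 0.001599
K = 5.22 ft/d × 0.3048 = 1.591 m/d
q = Ki = 1.591 × 0.001599 = 0.002544 m/d
Seepage velocity v = q / n = 0.002544 / 0.18 = 0.01413 m/d
t = L / v = 714 / 0.01413 = 50520 d
   = 50520 / 365 = 138 yr

138 years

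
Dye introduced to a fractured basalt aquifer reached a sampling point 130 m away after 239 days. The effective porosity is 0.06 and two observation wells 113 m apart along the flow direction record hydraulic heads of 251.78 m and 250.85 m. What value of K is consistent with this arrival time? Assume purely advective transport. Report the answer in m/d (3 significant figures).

Hydraulic gradient i = (251.78 − 250.85) / 113 = 0.93 / 113 = 0.008230
v = L / t = 130 / 239 = 0.5439 m/d
K = v · n / i = 0.5439 × 0.06 / 0.008230 = 3.97 m/d

3.97 m/d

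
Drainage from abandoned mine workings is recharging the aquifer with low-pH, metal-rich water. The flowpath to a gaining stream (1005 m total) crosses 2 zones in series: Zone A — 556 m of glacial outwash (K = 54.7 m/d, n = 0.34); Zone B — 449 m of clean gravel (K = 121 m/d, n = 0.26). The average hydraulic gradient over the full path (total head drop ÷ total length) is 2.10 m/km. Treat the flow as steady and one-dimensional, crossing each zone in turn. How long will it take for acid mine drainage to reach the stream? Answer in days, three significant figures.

Steady 1-D flow in series ⇒ the Darcy flux q is identical in every zone and the zone head losses add (resistances L/K in series).
Σ(L/K) = 556/54.7 + 449/121 = 10.16 + 3.711 = 13.88 d
K_eq = L_total / Σ(L/K) = 1005 / 13.88 = 72.43 m/d
q = K_eq · i = 72.43 × 0.0021 = 0.1521 m/d (same in every zone)
Zone A: v = q/n = 0.1521/0.34 = 0.4474 m/d → t_A = 556/0.4474 = 1243 d
Zone B: v = q/n = 0.1521/0.26 = 0.5850 m/d → t_B = 449/0.5850 = 767.5 d
Total t = 1243 + 767.5 = 2010 d

2010 days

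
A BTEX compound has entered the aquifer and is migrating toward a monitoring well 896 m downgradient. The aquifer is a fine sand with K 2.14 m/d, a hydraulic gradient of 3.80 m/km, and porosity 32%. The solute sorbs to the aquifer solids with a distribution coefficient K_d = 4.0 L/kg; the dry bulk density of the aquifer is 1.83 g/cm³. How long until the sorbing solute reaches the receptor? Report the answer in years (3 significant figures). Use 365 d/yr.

q = Ki = 2.14 × 0.0038 = 0.008132 m/d
Average linear velocity = 0.008132 / 0.32 = 0.02541 m/d
Retardation R = 1 + ρ_b·K_d/n = 1 + 1.83×4.0/0.32 = 23.88
Contaminant velocity v_c = v/R = 0.02541/23.88 = 0.001064 m/d
t = L/v_c = 896/0.001064 = 841800 d
   = 841800/365 = 2310 yr

2310 years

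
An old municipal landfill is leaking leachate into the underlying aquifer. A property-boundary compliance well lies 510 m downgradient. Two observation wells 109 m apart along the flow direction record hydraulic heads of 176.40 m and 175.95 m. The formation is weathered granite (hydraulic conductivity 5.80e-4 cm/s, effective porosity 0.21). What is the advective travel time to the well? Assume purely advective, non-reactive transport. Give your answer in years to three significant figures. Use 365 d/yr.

142 years

Hydraulic gradient i = (176.40 − 175.95) / 109 = 0.45 / 109 = 0.004128
K = 5.80e-4 cm/s × 864 = 0.5011 m/d
q = Ki = 0.5011 × 0.004128 = 0.002069 m/d
Average linear velocity = 0.002069 / 0.21 = 0.009852 m/d
t = L / v = 510 / 0.009852 = 51770 d
   = 51770 / 365 = 142 yr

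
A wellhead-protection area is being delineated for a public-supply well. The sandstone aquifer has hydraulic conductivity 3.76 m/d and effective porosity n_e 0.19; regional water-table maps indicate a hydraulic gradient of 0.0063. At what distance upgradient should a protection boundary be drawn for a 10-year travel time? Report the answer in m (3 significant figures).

455 m

Specific discharge q = 3.76 × 0.0063 = 0.02369 m/d
v_s = q/n_e = 0.02369/0.19 = 0.1247 m/d
T = 10 yr × 365 = 3650 d
L = v × T = 0.1247 × 3650 = 455.1 m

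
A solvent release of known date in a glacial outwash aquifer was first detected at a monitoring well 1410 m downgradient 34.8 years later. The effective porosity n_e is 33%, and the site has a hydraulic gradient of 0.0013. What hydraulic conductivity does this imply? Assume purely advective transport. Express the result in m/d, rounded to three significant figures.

28.2 m/d

t = 34.8 years = 12700 d
v = L / t = 1410 / 12700 = 0.1110 m/d
K = v · n / i = 0.1110 × 0.33 / 0.0013 = 28.2 m/d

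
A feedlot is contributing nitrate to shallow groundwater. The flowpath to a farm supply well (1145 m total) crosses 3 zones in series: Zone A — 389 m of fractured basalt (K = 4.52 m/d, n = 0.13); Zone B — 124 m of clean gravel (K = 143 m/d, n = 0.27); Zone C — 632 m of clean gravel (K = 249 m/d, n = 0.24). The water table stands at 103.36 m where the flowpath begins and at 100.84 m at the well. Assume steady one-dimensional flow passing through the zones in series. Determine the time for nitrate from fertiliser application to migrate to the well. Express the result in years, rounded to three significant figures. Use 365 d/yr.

22.9 years

Total head drop ΔH = 103.36 − 100.84 = 2.52 m
Steady 1-D flow in series ⇒ the Darcy flux q is identical in every zone and the zone head losses add (resistances L/K in series).
Σ(L/K) = 389/4.52 + 124/143 + 632/249 = 86.06 + 0.8671 + 2.538 = 89.47 d
q = ΔH / Σ(L/K) = 2.52 / 89.47 = 0.02817 m/d (same in every zone)
Zone A: v = q/n = 0.02817/0.13 = 0.2167 m/d → t_A = 389/0.2167 = 1795 d
Zone B: v = q/n = 0.02817/0.27 = 0.1043 m/d → t_B = 124/0.1043 = 1189 d
Zone C: v = q/n = 0.02817/0.24 = 0.1174 m/d → t_C = 632/0.1174 = 5385 d
Total t = 1795 + 1189 + 5385 = 8369 d
   = 8369 / 365 = 22.9 yr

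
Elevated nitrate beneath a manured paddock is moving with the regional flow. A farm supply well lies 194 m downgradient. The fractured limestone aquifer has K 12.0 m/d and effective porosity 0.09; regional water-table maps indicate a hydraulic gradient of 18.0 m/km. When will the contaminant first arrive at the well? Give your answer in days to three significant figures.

80.8 days

q = Ki = 12.0 × 0.018 = 0.2160 m/d
v_s = q/n_e = 0.2160/0.09 = 2.400 m/d
t = L / v = 194 / 2.400 = 80.83 d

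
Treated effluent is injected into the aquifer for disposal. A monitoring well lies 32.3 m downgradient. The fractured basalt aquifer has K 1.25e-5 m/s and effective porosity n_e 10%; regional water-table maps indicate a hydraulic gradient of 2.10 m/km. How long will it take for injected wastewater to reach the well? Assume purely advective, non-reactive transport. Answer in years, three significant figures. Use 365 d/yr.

K = 1.25e-5 m/s × 86400 s/d = 1.080 m/d
Specific discharge q = 1.080 × 0.0021 = 0.002268 m/d
Average linear velocity = 0.002268 / 0.10 = 0.02268 m/d
t = L / v = 32.3 / 0.02268 = 1424 d
   = 1424 / 365 = 3.90 yr

3.90 years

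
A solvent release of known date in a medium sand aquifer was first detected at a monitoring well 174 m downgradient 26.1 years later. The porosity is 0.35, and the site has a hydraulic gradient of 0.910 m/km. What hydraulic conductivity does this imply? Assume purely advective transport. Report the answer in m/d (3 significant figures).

7.02 m/d

t = 26.1 years = 9527 d
v = L / t = 174 / 9527 = 0.01826 m/d
K = v · n / i = 0.01826 × 0.35 / 9.1e-4 = 7.02 m/d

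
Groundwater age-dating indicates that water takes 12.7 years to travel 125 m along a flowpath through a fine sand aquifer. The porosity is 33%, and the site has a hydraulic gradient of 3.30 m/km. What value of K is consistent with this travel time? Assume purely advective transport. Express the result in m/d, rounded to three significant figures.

2.70 m/d

t = 12.7 years = 4636 d
v = L / t = 125 / 4636 = 0.02697 m/d
K = v · n / i = 0.02697 × 0.33 / 0.0033 = 2.70 m/d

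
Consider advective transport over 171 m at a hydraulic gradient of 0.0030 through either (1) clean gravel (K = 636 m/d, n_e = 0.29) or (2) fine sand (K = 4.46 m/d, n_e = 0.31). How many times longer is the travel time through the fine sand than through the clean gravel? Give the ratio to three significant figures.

152

Unit 1 (clean gravel): v = 636×0.0030/0.29 = 6.579 m/d, t = 171/6.579 = 25.99 d
Unit 2 (fine sand): v = 4.46×0.0030/0.31 = 0.04316 m/d, t = 171/0.04316 = 3962 d
t(fine sand) / t(clean gravel) = 3962/25.99 = 152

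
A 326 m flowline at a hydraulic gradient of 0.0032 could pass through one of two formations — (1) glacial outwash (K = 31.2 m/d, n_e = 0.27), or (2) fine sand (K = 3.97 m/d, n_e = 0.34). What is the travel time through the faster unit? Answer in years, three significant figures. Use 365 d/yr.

Unit 1 (glacial outwash): v = 31.2×0.0032/0.27 = 0.3698 m/d, t = 326/0.3698 = 881.6 d
Unit 2 (fine sand): v = 3.97×0.0032/0.34 = 0.03736 m/d, t = 326/0.03736 = 8725 d
Faster: 881.6 d / 365 = 2.42 yr

2.42 years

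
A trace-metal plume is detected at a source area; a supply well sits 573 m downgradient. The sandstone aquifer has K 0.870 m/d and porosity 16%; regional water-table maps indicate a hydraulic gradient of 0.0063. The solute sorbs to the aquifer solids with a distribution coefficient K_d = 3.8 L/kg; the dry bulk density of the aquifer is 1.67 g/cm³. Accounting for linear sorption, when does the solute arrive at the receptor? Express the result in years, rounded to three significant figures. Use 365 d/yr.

1860 years

Specific discharge q = 0.870 × 0.0063 = 0.005481 m/d
v = Ki/n = 0.870·0.0063/0.16 = 0.03426 m/d
Retardation R = 1 + ρ_b·K_d/n = 1 + 1.67×3.8/0.16 = 40.66
Contaminant velocity v_c = v/R = 0.03426/40.66 = 8.425e-4 m/d
t = L/v_c = 573/8.425e-4 = 680200 d
   = 680200/365 = 1860 yr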